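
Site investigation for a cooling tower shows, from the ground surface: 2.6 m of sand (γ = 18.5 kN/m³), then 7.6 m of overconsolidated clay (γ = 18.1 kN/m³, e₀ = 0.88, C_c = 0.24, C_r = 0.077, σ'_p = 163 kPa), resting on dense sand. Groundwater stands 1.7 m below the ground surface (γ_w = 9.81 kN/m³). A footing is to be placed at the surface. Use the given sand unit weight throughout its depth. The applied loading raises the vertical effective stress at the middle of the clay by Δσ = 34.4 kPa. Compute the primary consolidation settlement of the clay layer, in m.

Mid-depth of clay below the ground surface: z = 2.6 + 7.6/2 = 6.4 m.
Total vertical stress at mid-clay: σ_v = 18.5×2.6 + 18.1×3.8 = 116.88 kPa.
Pore pressure: u = 9.81×(6.4 − 1.7) = 46.107 kPa.
Initial effective stress: σ'_0 = σ_v − u = 116.88 − 46.107 = 70.773 kPa.
Final effective stress: σ'_f = 70.773 + 34.4 = 105.17 kPa.
σ'_f = 105.17 ≤ σ'_p = 163 kPa, so the clay remains overconsolidated and only the recompression index applies:
S_c = C_r·H/(1+e₀)·log₁₀(σ'_f/σ'_0) = 0.077×7.6/1.88×log₁₀(105.17/70.773)
    = 0.31128 × 0.17202 = 0.05355 m

S_c ≈ 0.0535 m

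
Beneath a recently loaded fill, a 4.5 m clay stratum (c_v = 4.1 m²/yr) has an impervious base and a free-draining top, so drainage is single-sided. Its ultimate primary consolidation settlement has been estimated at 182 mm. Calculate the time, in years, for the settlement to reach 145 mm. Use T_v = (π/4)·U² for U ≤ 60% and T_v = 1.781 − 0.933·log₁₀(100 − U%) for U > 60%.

t ≈ 2.77 years

Drainage path length: H_d = H = 4.5 m (single drainage).
U = S(t)/S_ult = 145/182 = 0.7967.
U > 60%: T_v = 1.781 − 0.933·log₁₀(100 − 79.67) = 0.56051.
t = T_v·H_d²/c_v = 0.56051×4.5²/4.1 = 2.768 years.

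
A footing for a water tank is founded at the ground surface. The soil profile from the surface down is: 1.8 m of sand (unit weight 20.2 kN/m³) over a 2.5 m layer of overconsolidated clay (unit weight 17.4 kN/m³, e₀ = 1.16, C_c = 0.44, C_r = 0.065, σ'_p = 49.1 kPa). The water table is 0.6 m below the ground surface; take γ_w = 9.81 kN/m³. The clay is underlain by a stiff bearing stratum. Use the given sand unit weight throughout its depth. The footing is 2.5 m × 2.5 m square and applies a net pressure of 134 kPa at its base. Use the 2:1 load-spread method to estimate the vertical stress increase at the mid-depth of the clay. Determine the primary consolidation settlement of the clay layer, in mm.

S_c ≈ 60.9 mm

Mid-depth of clay below the ground surface: z = 1.8 + 2.5/2 = 3.05 m.
Total vertical stress at mid-clay: σ_v = 20.2×1.8 + 17.4×1.25 = 58.11 kPa.
Pore pressure: u = 9.81×(3.05 − 0.6) = 24.035 kPa.
Initial effective stress: σ'_0 = σ_v − u = 58.11 − 24.035 = 34.075 kPa.
Stress increase at mid-clay by the 2:1 spreading method:
Δσ = qBL/((B+z)(L+z)) = 134×2.5×2.5/((2.5+3.05)(2.5+3.05)) = 27.189 kPa
Final effective stress: σ'_f = 34.075 + 27.189 = 61.264 kPa.
σ'_f = 61.264 > σ'_p = 49.1 kPa, so the stress path crosses the preconsolidation pressure — recompression up to σ'_p, then virgin compression beyond:
S_c = H/(1+e₀)·[C_r·log₁₀(σ'_p/σ'_0) + C_c·log₁₀(σ'_f/σ'_p)]
    = 2.5/2.16 × [0.065×log₁₀(49.1/34.075) + 0.44×log₁₀(61.264/49.1)]
    = 1.1574 × [0.010312 + 0.042294] = 0.06089 m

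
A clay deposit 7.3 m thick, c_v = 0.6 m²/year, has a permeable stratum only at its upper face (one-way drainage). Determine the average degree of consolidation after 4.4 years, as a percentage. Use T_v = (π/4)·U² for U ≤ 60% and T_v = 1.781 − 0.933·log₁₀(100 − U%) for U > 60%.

U ≈ 25.1 %

Drainage path length: H_d = H = 7.3 m (single drainage).
T_v = c_v·t/H_d² = 0.6×4.4/7.3² = 0.04954.
T_v = 0.04954 corresponds to the U ≤ 60% branch:
U = √(4T_v/π) = 0.2511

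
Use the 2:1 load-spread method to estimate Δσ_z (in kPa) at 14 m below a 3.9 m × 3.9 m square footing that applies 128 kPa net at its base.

Δσ_z ≈ 6.08 kPa

By the 2:1 method the load spreads at 1 horizontal : 2 vertical, so at depth z the loaded area has grown by z in each plan dimension:
Δσ = qBL/((B+z)(L+z)) = 128×3.9×3.9/((3.9+14)(3.9+14)) = 6.0762 kPa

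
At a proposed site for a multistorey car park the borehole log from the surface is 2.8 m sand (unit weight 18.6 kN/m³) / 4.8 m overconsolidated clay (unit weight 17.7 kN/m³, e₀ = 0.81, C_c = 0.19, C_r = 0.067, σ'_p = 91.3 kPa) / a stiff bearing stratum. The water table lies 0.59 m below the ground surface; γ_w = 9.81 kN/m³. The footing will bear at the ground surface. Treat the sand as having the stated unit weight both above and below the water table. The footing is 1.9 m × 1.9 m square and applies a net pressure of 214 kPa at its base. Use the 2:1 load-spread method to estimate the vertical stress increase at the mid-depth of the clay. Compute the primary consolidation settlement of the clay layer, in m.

Mid-depth of clay below the ground surface: z = 2.8 + 4.8/2 = 5.2 m.
Total vertical stress at mid-clay: σ_v = 18.6×2.8 + 17.7×2.4 = 94.56 kPa.
Pore pressure: u = 9.81×(5.2 − 0.59) = 45.224 kPa.
Initial effective stress: σ'_0 = σ_v − u = 94.56 − 45.224 = 49.336 kPa.
Stress increase at mid-clay by the 2:1 spreading method:
Δσ = qBL/((B+z)(L+z)) = 214×1.9×1.9/((1.9+5.2)(1.9+5.2)) = 15.325 kPa
Final effective stress: σ'_f = 49.336 + 15.325 = 64.661 kPa.
σ'_f = 64.661 ≤ σ'_p = 91.3 kPa, so the clay remains overconsolidated and only the recompression index applies:
S_c = C_r·H/(1+e₀)·log₁₀(σ'_f/σ'_0) = 0.067×4.8/1.81×log₁₀(64.661/49.336)
    = 0.17768 × 0.11748 = 0.02087 m

S_c ≈ 0.0209 m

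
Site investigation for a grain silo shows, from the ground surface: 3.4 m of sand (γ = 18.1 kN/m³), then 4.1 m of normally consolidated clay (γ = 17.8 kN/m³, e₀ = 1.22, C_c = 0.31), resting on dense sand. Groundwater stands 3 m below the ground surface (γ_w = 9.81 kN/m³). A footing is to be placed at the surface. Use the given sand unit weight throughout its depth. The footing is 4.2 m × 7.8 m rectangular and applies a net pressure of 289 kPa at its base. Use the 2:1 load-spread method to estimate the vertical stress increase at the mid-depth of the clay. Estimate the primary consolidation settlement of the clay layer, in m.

Mid-depth of clay below the ground surface: z = 3.4 + 4.1/2 = 5.45 m.
Total vertical stress at mid-clay: σ_v = 18.1×3.4 + 17.8×2.05 = 98.03 kPa.
Pore pressure: u = 9.81×(5.45 − 3) = 24.035 kPa.
Initial effective stress: σ'_0 = σ_v − u = 98.03 − 24.035 = 73.995 kPa.
Stress increase at mid-clay by the 2:1 spreading method:
Δσ = qBL/((B+z)(L+z)) = 289×4.2×7.8/((4.2+5.45)(7.8+5.45)) = 74.045 kPa
Final effective stress: σ'_f = σ'_0 + Δσ = 73.995 + 74.045 = 148.04 kPa.
Normally consolidated clay, so the full stress increment lies on the virgin compression line:
S_c = C_c·H/(1+e₀)·log₁₀(σ'_f/σ'_0) = 0.31×4.1/(1+1.22)×log₁₀(148.04/73.995)
    = 0.57252 × 0.30118 = 0.1724 m

S_c ≈ 0.172 m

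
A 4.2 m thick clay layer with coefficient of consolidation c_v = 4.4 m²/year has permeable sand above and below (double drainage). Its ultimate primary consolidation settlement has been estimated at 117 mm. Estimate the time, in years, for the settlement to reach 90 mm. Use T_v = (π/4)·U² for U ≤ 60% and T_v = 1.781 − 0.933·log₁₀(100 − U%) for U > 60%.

Drainage path length: H_d = H/2 = 2.1 m (double drainage).
U = S(t)/S_ult = 90/117 = 0.7692.
U > 60%: T_v = 1.781 − 0.933·log₁₀(100 − 76.923) = 0.50916.
t = T_v·H_d²/c_v = 0.50916×2.1²/4.4 = 0.5103 years.

t ≈ 0.51 years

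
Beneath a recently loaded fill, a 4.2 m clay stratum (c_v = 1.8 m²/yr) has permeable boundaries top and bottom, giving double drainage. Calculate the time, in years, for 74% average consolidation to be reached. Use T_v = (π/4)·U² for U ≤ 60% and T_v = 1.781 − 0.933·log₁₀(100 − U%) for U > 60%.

t ≈ 1.13 years

Drainage path length: H_d = H/2 = 2.1 m (double drainage).
U > 60%: T_v = 1.781 − 0.933·log₁₀(100 − 74) = 0.46083.
t = T_v·H_d²/c_v = 0.46083×2.1²/1.8 = 1.129 years.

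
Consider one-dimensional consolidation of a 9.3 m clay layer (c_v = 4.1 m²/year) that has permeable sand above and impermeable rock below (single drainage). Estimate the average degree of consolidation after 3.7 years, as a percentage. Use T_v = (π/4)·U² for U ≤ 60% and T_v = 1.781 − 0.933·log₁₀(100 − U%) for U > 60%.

Drainage path length: H_d = H = 9.3 m (single drainage).
T_v = c_v·t/H_d² = 4.1×3.7/9.3² = 0.1754.
T_v = 0.1754 corresponds to the U ≤ 60% branch:
U = √(4T_v/π) = 0.4726

U ≈ 47.3 %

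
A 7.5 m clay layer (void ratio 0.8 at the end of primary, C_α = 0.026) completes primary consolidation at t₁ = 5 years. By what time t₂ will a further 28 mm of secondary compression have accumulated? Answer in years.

t₂ ≈ 9.07 years

S_s = C_α·H/(1+e_p)·log₁₀(t₂/t₁) ⇒ log₁₀(t₂/t₁) = S_s·(1+e_p)/(C_α·H).
log₁₀(t₂/t₁) = 0.028 × (1+0.8) / (0.026×7.5) = 0.2585
t₂ = t₁ × 10^0.2585 = 5 × 1.813 = 9.066 years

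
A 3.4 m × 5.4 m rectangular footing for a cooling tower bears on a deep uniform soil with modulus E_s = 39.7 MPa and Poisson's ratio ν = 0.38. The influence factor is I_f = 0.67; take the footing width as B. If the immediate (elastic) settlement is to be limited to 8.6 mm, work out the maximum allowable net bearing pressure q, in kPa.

E_s = 39.7 MPa = 39700 kPa.
S_e = q·B·(1−ν²)/E_s · I_f  ⇒  q = S_e·E_s / (B·(1−ν²)·I_f).
q = 0.0086 × 39700 / (3.4 × 0.8556 × 0.67) = 175.2 kPa

q ≈ 175 kPa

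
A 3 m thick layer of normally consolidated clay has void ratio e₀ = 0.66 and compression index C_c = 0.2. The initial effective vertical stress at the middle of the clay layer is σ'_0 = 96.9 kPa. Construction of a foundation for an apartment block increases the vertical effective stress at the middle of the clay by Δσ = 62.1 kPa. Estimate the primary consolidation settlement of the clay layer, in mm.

Final effective stress: σ'_f = σ'_0 + Δσ = 96.9 + 62.1 = 159 kPa.
Normally consolidated clay, so the full stress increment lies on the virgin compression line:
S_c = C_c·H/(1+e₀)·log₁₀(σ'_f/σ'_0) = 0.2×3/(1+0.66)×log₁₀(159/96.9)
    = 0.36145 × 0.21507 = 0.07774 m

S_c ≈ 77.7 mm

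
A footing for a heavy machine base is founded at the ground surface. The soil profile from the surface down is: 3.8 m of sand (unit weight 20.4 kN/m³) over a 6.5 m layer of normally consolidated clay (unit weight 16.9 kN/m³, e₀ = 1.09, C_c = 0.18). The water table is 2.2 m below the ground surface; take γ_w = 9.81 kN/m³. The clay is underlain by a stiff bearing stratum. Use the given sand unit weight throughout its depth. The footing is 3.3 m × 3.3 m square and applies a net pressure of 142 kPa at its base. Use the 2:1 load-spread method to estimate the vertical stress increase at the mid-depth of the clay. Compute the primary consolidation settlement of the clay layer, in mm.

Mid-depth of clay below the ground surface: z = 3.8 + 6.5/2 = 7.05 m.
Total vertical stress at mid-clay: σ_v = 20.4×3.8 + 16.9×3.25 = 132.44 kPa.
Pore pressure: u = 9.81×(7.05 − 2.2) = 47.578 kPa.
Initial effective stress: σ'_0 = σ_v − u = 132.44 − 47.578 = 84.862 kPa.
Stress increase at mid-clay by the 2:1 spreading method:
Δσ = qBL/((B+z)(L+z)) = 142×3.3×3.3/((3.3+7.05)(3.3+7.05)) = 14.436 kPa
Final effective stress: σ'_f = σ'_0 + Δσ = 84.862 + 14.436 = 99.298 kPa.
Normally consolidated clay, so the full stress increment lies on the virgin compression line:
S_c = C_c·H/(1+e₀)·log₁₀(σ'_f/σ'_0) = 0.18×6.5/(1+1.09)×log₁₀(99.298/84.862)
    = 0.55981 × 0.068227 = 0.03819 m

S_c ≈ 38.2 mm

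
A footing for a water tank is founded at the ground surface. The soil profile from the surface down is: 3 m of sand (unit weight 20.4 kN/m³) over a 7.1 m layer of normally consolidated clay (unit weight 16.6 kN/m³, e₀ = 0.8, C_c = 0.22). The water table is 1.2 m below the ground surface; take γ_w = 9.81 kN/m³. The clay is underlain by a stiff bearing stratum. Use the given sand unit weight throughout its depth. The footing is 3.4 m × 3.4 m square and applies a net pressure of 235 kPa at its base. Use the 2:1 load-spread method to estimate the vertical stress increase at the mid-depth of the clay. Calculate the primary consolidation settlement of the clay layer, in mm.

S_c ≈ 128 mm

Mid-depth of clay below the ground surface: z = 3 + 7.1/2 = 6.55 m.
Total vertical stress at mid-clay: σ_v = 20.4×3 + 16.6×3.55 = 120.13 kPa.
Pore pressure: u = 9.81×(6.55 − 1.2) = 52.483 kPa.
Initial effective stress: σ'_0 = σ_v − u = 120.13 − 52.483 = 67.647 kPa.
Stress increase at mid-clay by the 2:1 spreading method:
Δσ = qBL/((B+z)(L+z)) = 235×3.4×3.4/((3.4+6.55)(3.4+6.55)) = 27.44 kPa
Final effective stress: σ'_f = σ'_0 + Δσ = 67.647 + 27.44 = 95.087 kPa.
Normally consolidated clay, so the full stress increment lies on the virgin compression line:
S_c = C_c·H/(1+e₀)·log₁₀(σ'_f/σ'_0) = 0.22×7.1/(1+0.8)×log₁₀(95.087/67.647)
    = 0.86778 × 0.14787 = 0.1283 m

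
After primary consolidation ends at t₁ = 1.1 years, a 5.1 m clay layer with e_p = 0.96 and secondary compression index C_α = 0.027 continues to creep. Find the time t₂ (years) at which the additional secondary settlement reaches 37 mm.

t₂ ≈ 3.7 years

S_s = C_α·H/(1+e_p)·log₁₀(t₂/t₁) ⇒ log₁₀(t₂/t₁) = S_s·(1+e_p)/(C_α·H).
log₁₀(t₂/t₁) = 0.037 × (1+0.96) / (0.027×5.1) = 0.5267
t₂ = t₁ × 10^0.5267 = 1.1 × 3.362 = 3.699 years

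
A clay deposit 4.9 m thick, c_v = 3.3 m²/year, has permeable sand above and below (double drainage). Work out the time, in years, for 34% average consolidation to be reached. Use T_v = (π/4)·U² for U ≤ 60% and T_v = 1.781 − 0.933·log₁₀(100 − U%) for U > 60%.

Drainage path length: H_d = H/2 = 2.45 m (double drainage).
U ≤ 60%: T_v = (π/4)·U² = (π/4)×0.34² = 0.090792.
t = T_v·H_d²/c_v = 0.090792×2.45²/3.3 = 0.1651 years.

t ≈ 0.165 years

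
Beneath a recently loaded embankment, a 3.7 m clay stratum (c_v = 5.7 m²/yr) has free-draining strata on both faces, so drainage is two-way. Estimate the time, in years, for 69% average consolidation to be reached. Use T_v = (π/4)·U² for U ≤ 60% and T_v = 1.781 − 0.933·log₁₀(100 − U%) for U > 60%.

t ≈ 0.234 years

Drainage path length: H_d = H/2 = 1.85 m (double drainage).
U > 60%: T_v = 1.781 − 0.933·log₁₀(100 − 69) = 0.38956.
t = T_v·H_d²/c_v = 0.38956×1.85²/5.7 = 0.2339 years.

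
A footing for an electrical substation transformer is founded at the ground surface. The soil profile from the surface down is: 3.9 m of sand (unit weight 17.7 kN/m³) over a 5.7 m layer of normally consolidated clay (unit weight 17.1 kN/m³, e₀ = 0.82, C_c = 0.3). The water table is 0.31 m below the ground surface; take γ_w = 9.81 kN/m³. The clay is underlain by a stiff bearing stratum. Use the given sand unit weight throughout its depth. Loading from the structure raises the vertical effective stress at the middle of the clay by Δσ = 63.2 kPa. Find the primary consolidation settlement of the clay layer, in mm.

Mid-depth of clay below the ground surface: z = 3.9 + 5.7/2 = 6.75 m.
Total vertical stress at mid-clay: σ_v = 17.7×3.9 + 17.1×2.85 = 117.77 kPa.
Pore pressure: u = 9.81×(6.75 − 0.31) = 63.176 kPa.
Initial effective stress: σ'_0 = σ_v − u = 117.77 − 63.176 = 54.594 kPa.
Final effective stress: σ'_f = σ'_0 + Δσ = 54.594 + 63.2 = 117.79 kPa.
Normally consolidated clay, so the full stress increment lies on the virgin compression line:
S_c = C_c·H/(1+e₀)·log₁₀(σ'_f/σ'_0) = 0.3×5.7/(1+0.82)×log₁₀(117.79/54.594)
    = 0.93956 × 0.33396 = 0.3138 m

S_c ≈ 314 mm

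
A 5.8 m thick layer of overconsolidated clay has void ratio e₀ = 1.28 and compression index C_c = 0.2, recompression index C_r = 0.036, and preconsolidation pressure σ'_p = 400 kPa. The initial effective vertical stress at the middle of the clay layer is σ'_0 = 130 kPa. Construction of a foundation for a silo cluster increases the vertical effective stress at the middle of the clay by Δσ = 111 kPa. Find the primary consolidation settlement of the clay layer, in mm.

S_c ≈ 24.5 mm

Final effective stress: σ'_f = 130 + 111 = 241 kPa.
σ'_f = 241 ≤ σ'_p = 400 kPa, so the clay remains overconsolidated and only the recompression index applies:
S_c = C_r·H/(1+e₀)·log₁₀(σ'_f/σ'_0) = 0.036×5.8/2.28×log₁₀(241/130)
    = 0.09158 × 0.26807 = 0.02455 m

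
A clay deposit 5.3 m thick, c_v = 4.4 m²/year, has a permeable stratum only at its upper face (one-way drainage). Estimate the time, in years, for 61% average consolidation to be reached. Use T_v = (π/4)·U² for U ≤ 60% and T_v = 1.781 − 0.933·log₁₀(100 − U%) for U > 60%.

t ≈ 1.89 years

Drainage path length: H_d = H = 5.3 m (single drainage).
U > 60%: T_v = 1.781 − 0.933·log₁₀(100 − 61) = 0.29654.
t = T_v·H_d²/c_v = 0.29654×5.3²/4.4 = 1.893 years.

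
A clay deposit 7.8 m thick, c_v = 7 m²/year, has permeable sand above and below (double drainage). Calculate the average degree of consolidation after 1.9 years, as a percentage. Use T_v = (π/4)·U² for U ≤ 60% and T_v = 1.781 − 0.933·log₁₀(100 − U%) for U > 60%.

U ≈ 90.6 %

Drainage path length: H_d = H/2 = 3.9 m (double drainage).
T_v = c_v·t/H_d² = 7×1.9/3.9² = 0.87442.
T_v = 0.87442 corresponds to the U > 60% branch:
U = 1 − 10^((1.781 − T_v)/0.933)/100 = 0.9063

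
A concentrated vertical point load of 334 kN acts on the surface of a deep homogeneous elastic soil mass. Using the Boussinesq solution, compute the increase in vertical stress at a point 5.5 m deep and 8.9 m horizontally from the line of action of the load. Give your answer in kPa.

Δσ_z ≈ 0.212 kPa

Boussinesq vertical stress below a point load on an elastic half-space:
Δσ_z = 3P/(2πz²) · [1 + (r/z)²]^(−5/2)
r/z = 8.9/5.5 = 1.6182; [1+(r/z)²]^(−5/2) = 0.040149.
Δσ_z = 3×334/(2π×5.5²) × 0.040149 = 5.2718 × 0.040149 = 0.2117 kPa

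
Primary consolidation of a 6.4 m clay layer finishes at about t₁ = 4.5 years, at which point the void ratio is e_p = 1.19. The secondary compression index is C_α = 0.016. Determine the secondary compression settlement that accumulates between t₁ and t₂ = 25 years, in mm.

Secondary compression: S_s = C_α·H/(1+e_p)·log₁₀(t₂/t₁)
S_s = 0.016×6.4/(1+1.19)×log₁₀(25/4.5)
    = 0.04676 × 0.7447 = 0.03482 m

S_s ≈ 34.8 mm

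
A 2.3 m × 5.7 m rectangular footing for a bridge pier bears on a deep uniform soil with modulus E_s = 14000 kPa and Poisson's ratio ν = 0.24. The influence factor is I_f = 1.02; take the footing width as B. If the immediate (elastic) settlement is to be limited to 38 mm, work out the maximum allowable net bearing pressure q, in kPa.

S_e = q·B·(1−ν²)/E_s · I_f  ⇒  q = S_e·E_s / (B·(1−ν²)·I_f).
q = 0.038 × 14000 / (2.3 × 0.9424 × 1.02) = 240.6 kPa

q ≈ 241 kPa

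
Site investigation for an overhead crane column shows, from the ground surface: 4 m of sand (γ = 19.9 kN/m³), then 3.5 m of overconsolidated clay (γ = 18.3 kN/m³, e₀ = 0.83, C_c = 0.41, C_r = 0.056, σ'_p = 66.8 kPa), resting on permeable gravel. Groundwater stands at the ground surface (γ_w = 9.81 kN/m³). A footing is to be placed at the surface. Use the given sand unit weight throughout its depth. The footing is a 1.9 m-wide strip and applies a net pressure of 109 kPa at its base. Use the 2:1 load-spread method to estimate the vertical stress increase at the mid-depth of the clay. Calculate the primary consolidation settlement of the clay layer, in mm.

Mid-depth of clay below the ground surface: z = 4 + 3.5/2 = 5.75 m.
Total vertical stress at mid-clay: σ_v = 19.9×4 + 18.3×1.75 = 111.62 kPa.
Pore pressure: u = 9.81×(5.75 − 0) = 56.408 kPa.
Initial effective stress: σ'_0 = σ_v − u = 111.62 − 56.408 = 55.212 kPa.
Stress increase at mid-clay by the 2:1 spreading method:
Δσ = qB/(B+z) = 109×1.9/(1.9+5.75) = 27.072 kPa
Final effective stress: σ'_f = 55.212 + 27.072 = 82.284 kPa.
σ'_f = 82.284 > σ'_p = 66.8 kPa, so the stress path crosses the preconsolidation pressure — recompression up to σ'_p, then virgin compression beyond:
S_c = H/(1+e₀)·[C_r·log₁₀(σ'_p/σ'_0) + C_c·log₁₀(σ'_f/σ'_p)]
    = 3.5/1.83 × [0.056×log₁₀(66.8/55.212) + 0.41×log₁₀(82.284/66.8)]
    = 1.9126 × [0.0046336 + 0.037121] = 0.07986 m

S_c ≈ 79.9 mm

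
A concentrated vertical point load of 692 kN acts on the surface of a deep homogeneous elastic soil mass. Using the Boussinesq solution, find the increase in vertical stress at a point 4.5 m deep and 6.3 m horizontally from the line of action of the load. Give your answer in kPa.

Δσ_z ≈ 1.08 kPa

Boussinesq vertical stress below a point load on an elastic half-space:
Δσ_z = 3P/(2πz²) · [1 + (r/z)²]^(−5/2)
r/z = 6.3/4.5 = 1.4; [1+(r/z)²]^(−5/2) = 0.066339.
Δσ_z = 3×692/(2π×4.5²) × 0.066339 = 16.316 × 0.066339 = 1.082 kPa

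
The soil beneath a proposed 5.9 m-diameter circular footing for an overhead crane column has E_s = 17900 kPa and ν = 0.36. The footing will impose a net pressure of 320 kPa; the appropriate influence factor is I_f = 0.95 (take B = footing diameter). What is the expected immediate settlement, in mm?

S_e ≈ 87.2 mm

Immediate (elastic) settlement: S_e = q·B·(1−ν²)/E_s · I_f.
S_e = 320 × 5.9 × (1 − 0.36²) / 17900 × 0.95
    = 320 × 5.9 × 0.8704 / 17900 × 0.95
    = 0.08722 m = 87.22 mm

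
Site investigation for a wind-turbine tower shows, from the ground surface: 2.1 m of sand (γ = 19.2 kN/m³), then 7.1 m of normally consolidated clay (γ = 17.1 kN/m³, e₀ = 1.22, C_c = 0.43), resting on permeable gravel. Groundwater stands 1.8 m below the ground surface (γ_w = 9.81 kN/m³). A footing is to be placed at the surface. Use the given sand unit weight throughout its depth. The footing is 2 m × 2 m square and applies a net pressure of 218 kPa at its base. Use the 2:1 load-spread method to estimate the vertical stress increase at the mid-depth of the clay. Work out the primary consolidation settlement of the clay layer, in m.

S_c ≈ 0.126 m

Mid-depth of clay below the ground surface: z = 2.1 + 7.1/2 = 5.65 m.
Total vertical stress at mid-clay: σ_v = 19.2×2.1 + 17.1×3.55 = 101.03 kPa.
Pore pressure: u = 9.81×(5.65 − 1.8) = 37.769 kPa.
Initial effective stress: σ'_0 = σ_v − u = 101.03 − 37.769 = 63.261 kPa.
Stress increase at mid-clay by the 2:1 spreading method:
Δσ = qBL/((B+z)(L+z)) = 218×2×2/((2+5.65)(2+5.65)) = 14.9 kPa
Final effective stress: σ'_f = σ'_0 + Δσ = 63.261 + 14.9 = 78.161 kPa.
Normally consolidated clay, so the full stress increment lies on the virgin compression line:
S_c = C_c·H/(1+e₀)·log₁₀(σ'_f/σ'_0) = 0.43×7.1/(1+1.22)×log₁₀(78.161/63.261)
    = 1.3752 × 0.091854 = 0.1263 m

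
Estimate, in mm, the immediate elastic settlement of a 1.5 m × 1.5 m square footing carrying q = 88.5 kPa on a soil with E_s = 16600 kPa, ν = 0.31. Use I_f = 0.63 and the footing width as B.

S_e ≈ 4.55 mm

Immediate (elastic) settlement: S_e = q·B·(1−ν²)/E_s · I_f.
S_e = 88.5 × 1.5 × (1 − 0.31²) / 16600 × 0.63
    = 88.5 × 1.5 × 0.9039 / 16600 × 0.63
    = 0.004554 m = 4.554 mm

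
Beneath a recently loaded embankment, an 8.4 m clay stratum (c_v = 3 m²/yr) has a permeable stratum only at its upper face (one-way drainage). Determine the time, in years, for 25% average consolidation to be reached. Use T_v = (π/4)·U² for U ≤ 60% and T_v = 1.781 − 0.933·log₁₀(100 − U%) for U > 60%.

Drainage path length: H_d = H = 8.4 m (single drainage).
U ≤ 60%: T_v = (π/4)·U² = (π/4)×0.25² = 0.049087.
t = T_v·H_d²/c_v = 0.049087×8.4²/3 = 1.155 years.

t ≈ 1.15 years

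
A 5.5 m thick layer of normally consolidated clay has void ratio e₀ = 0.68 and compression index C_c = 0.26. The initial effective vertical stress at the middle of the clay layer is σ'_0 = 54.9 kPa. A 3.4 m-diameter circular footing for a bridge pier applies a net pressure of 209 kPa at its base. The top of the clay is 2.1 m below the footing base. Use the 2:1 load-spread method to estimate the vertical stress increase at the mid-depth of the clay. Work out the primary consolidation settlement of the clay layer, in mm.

Mid-depth of clay below the footing base: z = 2.1 + 5.5/2 = 4.85 m.
Stress increase at mid-clay by the 2:1 spreading method:
Δσ ≈ qD²/(D+z)² = 209×3.4²/(3.4+4.85)² = 35.497 kPa
Final effective stress: σ'_f = σ'_0 + Δσ = 54.9 + 35.497 = 90.397 kPa.
Normally consolidated clay, so the full stress increment lies on the virgin compression line:
S_c = C_c·H/(1+e₀)·log₁₀(σ'_f/σ'_0) = 0.26×5.5/(1+0.68)×log₁₀(90.397/54.9)
    = 0.85119 × 0.21658 = 0.1844 m

S_c ≈ 184 mm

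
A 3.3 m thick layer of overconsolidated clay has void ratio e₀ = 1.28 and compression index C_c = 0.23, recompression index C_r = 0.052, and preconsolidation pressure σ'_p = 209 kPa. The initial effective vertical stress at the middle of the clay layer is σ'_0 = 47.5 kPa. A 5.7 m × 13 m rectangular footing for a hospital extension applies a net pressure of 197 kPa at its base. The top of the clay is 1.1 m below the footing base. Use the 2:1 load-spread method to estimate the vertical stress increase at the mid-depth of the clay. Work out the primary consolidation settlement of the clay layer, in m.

S_c ≈ 0.0391 m

Mid-depth of clay below the footing base: z = 1.1 + 3.3/2 = 2.75 m.
Stress increase at mid-clay by the 2:1 spreading method:
Δσ = qBL/((B+z)(L+z)) = 197×5.7×13/((5.7+2.75)(13+2.75)) = 109.68 kPa
Final effective stress: σ'_f = 47.5 + 109.68 = 157.18 kPa.
σ'_f = 157.18 ≤ σ'_p = 209 kPa, so the clay remains overconsolidated and only the recompression index applies:
S_c = C_r·H/(1+e₀)·log₁₀(σ'_f/σ'_0) = 0.052×3.3/2.28×log₁₀(157.18/47.5)
    = 0.075265 × 0.5197 = 0.03912 m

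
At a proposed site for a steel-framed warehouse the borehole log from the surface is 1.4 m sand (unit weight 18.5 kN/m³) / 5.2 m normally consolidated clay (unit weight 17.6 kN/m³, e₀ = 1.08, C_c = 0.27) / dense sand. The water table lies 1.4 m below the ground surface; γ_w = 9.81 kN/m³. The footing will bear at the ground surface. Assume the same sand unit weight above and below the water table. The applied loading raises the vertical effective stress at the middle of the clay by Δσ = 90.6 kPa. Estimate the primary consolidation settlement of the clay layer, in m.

Mid-depth of clay below the ground surface: z = 1.4 + 5.2/2 = 4 m.
Total vertical stress at mid-clay: σ_v = 18.5×1.4 + 17.6×2.6 = 71.66 kPa.
Pore pressure: u = 9.81×(4 − 1.4) = 25.506 kPa.
Initial effective stress: σ'_0 = σ_v − u = 71.66 − 25.506 = 46.154 kPa.
Final effective stress: σ'_f = σ'_0 + Δσ = 46.154 + 90.6 = 136.75 kPa.
Normally consolidated clay, so the full stress increment lies on the virgin compression line:
S_c = C_c·H/(1+e₀)·log₁₀(σ'_f/σ'_0) = 0.27×5.2/(1+1.08)×log₁₀(136.75/46.154)
    = 0.675 × 0.47172 = 0.3184 m

S_c ≈ 0.318 m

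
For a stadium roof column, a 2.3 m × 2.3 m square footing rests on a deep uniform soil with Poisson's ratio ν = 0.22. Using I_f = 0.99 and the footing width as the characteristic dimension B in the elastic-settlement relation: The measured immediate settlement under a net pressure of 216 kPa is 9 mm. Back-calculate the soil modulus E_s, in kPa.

E_s ≈ 52000 kPa

S_e = q·B·(1−ν²)/E_s · I_f  ⇒  E_s = q·B·(1−ν²)·I_f / S_e.
E_s = 216 × 2.3 × 0.9516 × 0.99 / 0.009 = 52000 kPa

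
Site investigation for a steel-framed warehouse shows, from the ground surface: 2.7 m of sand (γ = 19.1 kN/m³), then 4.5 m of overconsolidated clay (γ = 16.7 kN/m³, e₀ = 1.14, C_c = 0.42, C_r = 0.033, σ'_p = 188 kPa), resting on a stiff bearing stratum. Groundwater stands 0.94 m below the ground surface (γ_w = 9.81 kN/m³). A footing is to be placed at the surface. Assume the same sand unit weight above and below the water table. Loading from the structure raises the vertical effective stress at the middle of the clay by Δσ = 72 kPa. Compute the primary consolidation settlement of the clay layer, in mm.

S_c ≈ 27 mm

Mid-depth of clay below the ground surface: z = 2.7 + 4.5/2 = 4.95 m.
Total vertical stress at mid-clay: σ_v = 19.1×2.7 + 16.7×2.25 = 89.145 kPa.
Pore pressure: u = 9.81×(4.95 − 0.94) = 39.338 kPa.
Initial effective stress: σ'_0 = σ_v − u = 89.145 − 39.338 = 49.807 kPa.
Final effective stress: σ'_f = 49.807 + 72 = 121.81 kPa.
σ'_f = 121.81 ≤ σ'_p = 188 kPa, so the clay remains overconsolidated and only the recompression index applies:
S_c = C_r·H/(1+e₀)·log₁₀(σ'_f/σ'_0) = 0.033×4.5/2.14×log₁₀(121.81/49.807)
    = 0.069392 × 0.38839 = 0.02695 m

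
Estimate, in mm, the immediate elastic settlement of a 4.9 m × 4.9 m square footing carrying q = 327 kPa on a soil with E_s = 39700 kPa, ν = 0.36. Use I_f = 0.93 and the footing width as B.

S_e ≈ 32.7 mm

Immediate (elastic) settlement: S_e = q·B·(1−ν²)/E_s · I_f.
S_e = 327 × 4.9 × (1 − 0.36²) / 39700 × 0.93
    = 327 × 4.9 × 0.8704 / 39700 × 0.93
    = 0.03267 m = 32.67 mm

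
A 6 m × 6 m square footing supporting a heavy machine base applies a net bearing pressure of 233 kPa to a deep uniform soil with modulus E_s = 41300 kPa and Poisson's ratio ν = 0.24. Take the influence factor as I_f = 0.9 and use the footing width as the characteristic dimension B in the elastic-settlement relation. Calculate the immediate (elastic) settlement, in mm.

S_e ≈ 28.7 mm

Immediate (elastic) settlement: S_e = q·B·(1−ν²)/E_s · I_f.
S_e = 233 × 6 × (1 − 0.24²) / 41300 × 0.9
    = 233 × 6 × 0.9424 / 41300 × 0.9
    = 0.02871 m = 28.71 mm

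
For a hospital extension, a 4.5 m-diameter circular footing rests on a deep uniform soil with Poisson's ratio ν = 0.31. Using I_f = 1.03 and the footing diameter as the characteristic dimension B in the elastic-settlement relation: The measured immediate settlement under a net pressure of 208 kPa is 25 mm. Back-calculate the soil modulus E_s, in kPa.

E_s ≈ 34900 kPa

S_e = q·B·(1−ν²)/E_s · I_f  ⇒  E_s = q·B·(1−ν²)·I_f / S_e.
E_s = 208 × 4.5 × 0.9039 × 1.03 / 0.025 = 34860 kPa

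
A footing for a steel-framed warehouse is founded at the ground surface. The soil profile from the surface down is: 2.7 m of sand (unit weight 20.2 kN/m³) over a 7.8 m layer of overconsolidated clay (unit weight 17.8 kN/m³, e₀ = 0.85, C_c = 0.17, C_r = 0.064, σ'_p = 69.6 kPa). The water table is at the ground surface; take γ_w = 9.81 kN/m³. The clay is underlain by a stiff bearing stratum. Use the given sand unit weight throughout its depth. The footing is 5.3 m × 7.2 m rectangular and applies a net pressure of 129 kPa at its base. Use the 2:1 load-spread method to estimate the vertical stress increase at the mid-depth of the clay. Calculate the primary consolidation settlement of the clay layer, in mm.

Mid-depth of clay below the ground surface: z = 2.7 + 7.8/2 = 6.6 m.
Total vertical stress at mid-clay: σ_v = 20.2×2.7 + 17.8×3.9 = 123.96 kPa.
Pore pressure: u = 9.81×(6.6 − 0) = 64.746 kPa.
Initial effective stress: σ'_0 = σ_v − u = 123.96 − 64.746 = 59.214 kPa.
Stress increase at mid-clay by the 2:1 spreading method:
Δσ = qBL/((B+z)(L+z)) = 129×5.3×7.2/((5.3+6.6)(7.2+6.6)) = 29.976 kPa
Final effective stress: σ'_f = 59.214 + 29.976 = 89.19 kPa.
σ'_f = 89.19 > σ'_p = 69.6 kPa, so the stress path crosses the preconsolidation pressure — recompression up to σ'_p, then virgin compression beyond:
S_c = H/(1+e₀)·[C_r·log₁₀(σ'_p/σ'_0) + C_c·log₁₀(σ'_f/σ'_p)]
    = 7.8/1.85 × [0.064×log₁₀(69.6/59.214) + 0.17×log₁₀(89.19/69.6)]
    = 4.2162 × [0.0044918 + 0.01831] = 0.09614 m

S_c ≈ 96.1 mm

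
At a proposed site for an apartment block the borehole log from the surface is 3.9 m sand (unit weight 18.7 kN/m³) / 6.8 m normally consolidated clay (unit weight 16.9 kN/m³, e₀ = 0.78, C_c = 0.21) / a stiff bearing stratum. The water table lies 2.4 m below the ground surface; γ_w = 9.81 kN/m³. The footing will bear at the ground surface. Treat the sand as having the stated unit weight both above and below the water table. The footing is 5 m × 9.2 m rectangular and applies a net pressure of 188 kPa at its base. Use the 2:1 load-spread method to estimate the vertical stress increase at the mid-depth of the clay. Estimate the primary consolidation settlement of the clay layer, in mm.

S_c ≈ 145 mm

Mid-depth of clay below the ground surface: z = 3.9 + 6.8/2 = 7.3 m.
Total vertical stress at mid-clay: σ_v = 18.7×3.9 + 16.9×3.4 = 130.39 kPa.
Pore pressure: u = 9.81×(7.3 − 2.4) = 48.069 kPa.
Initial effective stress: σ'_0 = σ_v − u = 130.39 − 48.069 = 82.321 kPa.
Stress increase at mid-clay by the 2:1 spreading method:
Δσ = qBL/((B+z)(L+z)) = 188×5×9.2/((5+7.3)(9.2+7.3)) = 42.611 kPa
Final effective stress: σ'_f = σ'_0 + Δσ = 82.321 + 42.611 = 124.93 kPa.
Normally consolidated clay, so the full stress increment lies on the virgin compression line:
S_c = C_c·H/(1+e₀)·log₁₀(σ'_f/σ'_0) = 0.21×6.8/(1+0.78)×log₁₀(124.93/82.321)
    = 0.80225 × 0.18116 = 0.1453 m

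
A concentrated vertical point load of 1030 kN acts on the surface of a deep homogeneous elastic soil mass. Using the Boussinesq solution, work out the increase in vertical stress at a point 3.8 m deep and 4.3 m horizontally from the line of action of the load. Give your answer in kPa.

Boussinesq vertical stress below a point load on an elastic half-space:
Δσ_z = 3P/(2πz²) · [1 + (r/z)²]^(−5/2)
r/z = 4.3/3.8 = 1.1316; [1+(r/z)²]^(−5/2) = 0.12733.
Δσ_z = 3×1030/(2π×3.8²) × 0.12733 = 34.057 × 0.12733 = 4.336 kPa

Δσ_z ≈ 4.34 kPa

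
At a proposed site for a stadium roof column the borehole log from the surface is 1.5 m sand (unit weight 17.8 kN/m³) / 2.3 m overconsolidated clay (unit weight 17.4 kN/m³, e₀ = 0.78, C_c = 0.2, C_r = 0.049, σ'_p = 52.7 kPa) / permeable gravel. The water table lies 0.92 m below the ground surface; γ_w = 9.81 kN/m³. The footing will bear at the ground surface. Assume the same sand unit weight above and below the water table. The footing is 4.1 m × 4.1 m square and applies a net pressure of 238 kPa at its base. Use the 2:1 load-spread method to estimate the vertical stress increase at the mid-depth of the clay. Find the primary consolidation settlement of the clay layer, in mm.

Mid-depth of clay below the ground surface: z = 1.5 + 2.3/2 = 2.65 m.
Total vertical stress at mid-clay: σ_v = 17.8×1.5 + 17.4×1.15 = 46.71 kPa.
Pore pressure: u = 9.81×(2.65 − 0.92) = 16.971 kPa.
Initial effective stress: σ'_0 = σ_v − u = 46.71 − 16.971 = 29.739 kPa.
Stress increase at mid-clay by the 2:1 spreading method:
Δσ = qBL/((B+z)(L+z)) = 238×4.1×4.1/((4.1+2.65)(4.1+2.65)) = 87.809 kPa
Final effective stress: σ'_f = 29.739 + 87.809 = 117.55 kPa.
σ'_f = 117.55 > σ'_p = 52.7 kPa, so the stress path crosses the preconsolidation pressure — recompression up to σ'_p, then virgin compression beyond:
S_c = H/(1+e₀)·[C_r·log₁₀(σ'_p/σ'_0) + C_c·log₁₀(σ'_f/σ'_p)]
    = 2.3/1.78 × [0.049×log₁₀(52.7/29.739) + 0.2×log₁₀(117.55/52.7)]
    = 1.2921 × [0.012176 + 0.069682] = 0.1058 m

S_c ≈ 106 mm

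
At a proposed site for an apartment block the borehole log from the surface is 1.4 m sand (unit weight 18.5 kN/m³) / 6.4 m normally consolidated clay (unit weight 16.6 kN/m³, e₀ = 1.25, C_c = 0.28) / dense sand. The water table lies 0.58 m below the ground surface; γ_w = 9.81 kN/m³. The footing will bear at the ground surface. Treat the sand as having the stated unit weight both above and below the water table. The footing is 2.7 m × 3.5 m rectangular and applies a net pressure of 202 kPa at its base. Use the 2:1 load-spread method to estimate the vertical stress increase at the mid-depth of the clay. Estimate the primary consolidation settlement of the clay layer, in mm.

Mid-depth of clay below the ground surface: z = 1.4 + 6.4/2 = 4.6 m.
Total vertical stress at mid-clay: σ_v = 18.5×1.4 + 16.6×3.2 = 79.02 kPa.
Pore pressure: u = 9.81×(4.6 − 0.58) = 39.436 kPa.
Initial effective stress: σ'_0 = σ_v − u = 79.02 − 39.436 = 39.584 kPa.
Stress increase at mid-clay by the 2:1 spreading method:
Δσ = qBL/((B+z)(L+z)) = 202×2.7×3.5/((2.7+4.6)(3.5+4.6)) = 32.283 kPa
Final effective stress: σ'_f = σ'_0 + Δσ = 39.584 + 32.283 = 71.867 kPa.
Normally consolidated clay, so the full stress increment lies on the virgin compression line:
S_c = C_c·H/(1+e₀)·log₁₀(σ'_f/σ'_0) = 0.28×6.4/(1+1.25)×log₁₀(71.867/39.584)
    = 0.79644 × 0.25901 = 0.2063 m

S_c ≈ 206 mm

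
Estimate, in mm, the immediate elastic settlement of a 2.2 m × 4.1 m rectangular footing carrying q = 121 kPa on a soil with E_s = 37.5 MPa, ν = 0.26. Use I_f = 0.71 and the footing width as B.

S_e ≈ 4.7 mm

Immediate (elastic) settlement: S_e = q·B·(1−ν²)/E_s · I_f.
E_s = 37.5 MPa = 37500 kPa.
S_e = 121 × 2.2 × (1 − 0.26²) / 37500 × 0.71
    = 121 × 2.2 × 0.9324 / 37500 × 0.71
    = 0.004699 m = 4.699 mm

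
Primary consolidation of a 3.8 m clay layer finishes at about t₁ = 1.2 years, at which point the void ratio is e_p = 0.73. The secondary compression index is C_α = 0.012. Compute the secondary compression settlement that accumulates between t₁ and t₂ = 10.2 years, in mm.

Secondary compression: S_s = C_α·H/(1+e_p)·log₁₀(t₂/t₁)
S_s = 0.012×3.8/(1+0.73)×log₁₀(10.2/1.2)
    = 0.02636 × 0.9294 = 0.0245 m

S_s ≈ 24.5 mm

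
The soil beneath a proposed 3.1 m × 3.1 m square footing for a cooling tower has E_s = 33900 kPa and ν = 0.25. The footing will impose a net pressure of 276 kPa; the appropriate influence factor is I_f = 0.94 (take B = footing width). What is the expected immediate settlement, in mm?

S_e ≈ 22.2 mm

Immediate (elastic) settlement: S_e = q·B·(1−ν²)/E_s · I_f.
S_e = 276 × 3.1 × (1 − 0.25²) / 33900 × 0.94
    = 276 × 3.1 × 0.9375 / 33900 × 0.94
    = 0.02224 m = 22.24 mm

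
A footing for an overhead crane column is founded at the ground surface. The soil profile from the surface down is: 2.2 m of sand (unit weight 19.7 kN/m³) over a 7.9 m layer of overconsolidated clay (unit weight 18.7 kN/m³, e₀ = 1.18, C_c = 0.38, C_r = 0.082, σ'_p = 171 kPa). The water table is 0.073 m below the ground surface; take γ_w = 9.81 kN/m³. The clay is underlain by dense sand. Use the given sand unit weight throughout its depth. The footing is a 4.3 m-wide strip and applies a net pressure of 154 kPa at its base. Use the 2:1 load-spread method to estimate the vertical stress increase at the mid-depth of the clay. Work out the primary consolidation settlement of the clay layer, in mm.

S_c ≈ 95.8 mm

Mid-depth of clay below the ground surface: z = 2.2 + 7.9/2 = 6.15 m.
Total vertical stress at mid-clay: σ_v = 19.7×2.2 + 18.7×3.95 = 117.2 kPa.
Pore pressure: u = 9.81×(6.15 − 0.073) = 59.615 kPa.
Initial effective stress: σ'_0 = σ_v − u = 117.2 − 59.615 = 57.585 kPa.
Stress increase at mid-clay by the 2:1 spreading method:
Δσ = qB/(B+z) = 154×4.3/(4.3+6.15) = 63.368 kPa
Final effective stress: σ'_f = 57.585 + 63.368 = 120.95 kPa.
σ'_f = 120.95 ≤ σ'_p = 171 kPa, so the clay remains overconsolidated and only the recompression index applies:
S_c = C_r·H/(1+e₀)·log₁₀(σ'_f/σ'_0) = 0.082×7.9/2.18×log₁₀(120.95/57.585)
    = 0.29716 × 0.3223 = 0.09577 m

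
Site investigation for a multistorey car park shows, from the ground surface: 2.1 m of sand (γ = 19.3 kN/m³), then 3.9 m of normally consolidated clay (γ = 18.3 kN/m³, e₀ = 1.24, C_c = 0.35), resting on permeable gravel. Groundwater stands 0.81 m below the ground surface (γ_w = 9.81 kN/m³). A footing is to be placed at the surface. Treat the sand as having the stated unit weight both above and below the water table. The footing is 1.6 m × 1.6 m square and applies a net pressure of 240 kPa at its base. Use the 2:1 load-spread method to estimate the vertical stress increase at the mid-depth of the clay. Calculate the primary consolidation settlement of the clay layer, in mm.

Mid-depth of clay below the ground surface: z = 2.1 + 3.9/2 = 4.05 m.
Total vertical stress at mid-clay: σ_v = 19.3×2.1 + 18.3×1.95 = 76.215 kPa.
Pore pressure: u = 9.81×(4.05 − 0.81) = 31.784 kPa.
Initial effective stress: σ'_0 = σ_v − u = 76.215 − 31.784 = 44.431 kPa.
Stress increase at mid-clay by the 2:1 spreading method:
Δσ = qBL/((B+z)(L+z)) = 240×1.6×1.6/((1.6+4.05)(1.6+4.05)) = 19.247 kPa
Final effective stress: σ'_f = σ'_0 + Δσ = 44.431 + 19.247 = 63.678 kPa.
Normally consolidated clay, so the full stress increment lies on the virgin compression line:
S_c = C_c·H/(1+e₀)·log₁₀(σ'_f/σ'_0) = 0.35×3.9/(1+1.24)×log₁₀(63.678/44.431)
    = 0.60937 × 0.1563 = 0.09524 m

S_c ≈ 95.2 mm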